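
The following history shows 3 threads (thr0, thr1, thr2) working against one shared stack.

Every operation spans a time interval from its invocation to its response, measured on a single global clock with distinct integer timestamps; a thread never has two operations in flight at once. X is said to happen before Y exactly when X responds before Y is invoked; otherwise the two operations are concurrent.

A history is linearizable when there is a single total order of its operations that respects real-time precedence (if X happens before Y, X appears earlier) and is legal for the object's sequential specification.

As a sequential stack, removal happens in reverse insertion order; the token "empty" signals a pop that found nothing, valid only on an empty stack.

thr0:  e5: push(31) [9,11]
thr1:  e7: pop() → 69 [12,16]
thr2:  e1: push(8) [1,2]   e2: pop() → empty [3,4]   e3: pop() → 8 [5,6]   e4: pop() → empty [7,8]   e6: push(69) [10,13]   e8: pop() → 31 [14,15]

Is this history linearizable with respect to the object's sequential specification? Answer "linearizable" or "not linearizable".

prefix check: 1..3 passes, 1..4 fails once e2's time-4 response joins
exhaustive check: the 2 completed stack ops admit one real-time order; illegal
take e1, e2: step 2 already fails, because e2 pop() → empty cannot occur there

not linearizable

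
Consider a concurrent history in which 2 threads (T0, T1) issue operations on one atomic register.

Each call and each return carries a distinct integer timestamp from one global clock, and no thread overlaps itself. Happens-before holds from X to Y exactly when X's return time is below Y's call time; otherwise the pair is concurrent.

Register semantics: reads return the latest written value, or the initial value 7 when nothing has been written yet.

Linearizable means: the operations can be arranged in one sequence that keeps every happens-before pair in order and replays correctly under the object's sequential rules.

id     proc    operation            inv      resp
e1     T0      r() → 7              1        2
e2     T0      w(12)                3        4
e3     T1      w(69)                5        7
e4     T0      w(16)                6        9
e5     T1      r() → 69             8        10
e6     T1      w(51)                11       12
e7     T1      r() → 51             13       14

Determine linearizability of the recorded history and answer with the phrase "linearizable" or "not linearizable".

witness order: e1, e2, e3, e5, e4, e6, e7
step 1: e1 r() → 7 — value 7
step 2: e2 w(12) — value 12
step 3: e3 w(69) — value 69
step 4: e5 r() → 69 — value 69
step 5: e4 w(16) — value 16
step 6: e6 w(51) — value 51
step 7: e7 r() → 51 — value 51

linearizable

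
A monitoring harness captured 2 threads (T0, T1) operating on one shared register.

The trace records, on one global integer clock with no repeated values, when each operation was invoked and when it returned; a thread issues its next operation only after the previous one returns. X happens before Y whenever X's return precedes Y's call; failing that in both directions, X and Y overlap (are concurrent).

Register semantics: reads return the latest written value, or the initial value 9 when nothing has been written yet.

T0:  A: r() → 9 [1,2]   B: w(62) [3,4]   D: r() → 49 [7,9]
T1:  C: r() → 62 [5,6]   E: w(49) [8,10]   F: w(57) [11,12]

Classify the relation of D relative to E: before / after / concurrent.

D spans [7,9], E spans [8,10]
the intervals overlap in both directions

concurrent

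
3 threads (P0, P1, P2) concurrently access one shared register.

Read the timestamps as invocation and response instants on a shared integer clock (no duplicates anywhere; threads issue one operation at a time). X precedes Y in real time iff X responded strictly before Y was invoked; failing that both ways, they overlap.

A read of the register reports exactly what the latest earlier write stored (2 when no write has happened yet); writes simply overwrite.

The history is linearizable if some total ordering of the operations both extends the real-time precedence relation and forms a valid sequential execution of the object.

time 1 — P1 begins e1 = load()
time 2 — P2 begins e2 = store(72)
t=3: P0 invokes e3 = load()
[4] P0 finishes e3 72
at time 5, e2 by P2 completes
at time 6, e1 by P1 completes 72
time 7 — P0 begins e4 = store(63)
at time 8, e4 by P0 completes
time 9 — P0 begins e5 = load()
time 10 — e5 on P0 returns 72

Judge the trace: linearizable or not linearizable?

the violation lands at event 10, e5's response at time 10: events 1..9 linearize, events 1..10 do not
checked exhaustively: 6 real-time-consistent orders of 5 completed operations, zero legal register replays
e.g. e1, e2, e3, e4, e5: illegal at step 1, since e1 load() → 72 cannot apply there
e.g. e1, e3, e2, e4, e5: illegal at step 1, since e1 load() → 72 cannot apply there

not linearizable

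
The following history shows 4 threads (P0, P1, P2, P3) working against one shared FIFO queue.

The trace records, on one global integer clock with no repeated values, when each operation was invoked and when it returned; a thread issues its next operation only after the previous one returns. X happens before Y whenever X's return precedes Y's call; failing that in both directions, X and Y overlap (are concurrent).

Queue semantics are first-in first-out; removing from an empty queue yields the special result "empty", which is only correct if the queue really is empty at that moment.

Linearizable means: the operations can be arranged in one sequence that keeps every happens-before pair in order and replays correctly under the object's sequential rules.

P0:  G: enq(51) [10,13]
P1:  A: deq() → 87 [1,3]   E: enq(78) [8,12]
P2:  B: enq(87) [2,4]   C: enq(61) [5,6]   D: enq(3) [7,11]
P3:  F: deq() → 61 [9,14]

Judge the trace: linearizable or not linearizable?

linearizable

witness order: B, A, C, D, E, F, G
after step 1 (B enq(87)): queue <87>
after step 2 (A deq() → 87): queue <>
after step 3 (C enq(61)): queue <61>
after step 4 (D enq(3)): queue <61,3>
after step 5 (E enq(78)): queue <61,3,78>
after step 6 (F deq() → 61): queue <3,78>
after step 7 (G enq(51)): queue <3,78,51>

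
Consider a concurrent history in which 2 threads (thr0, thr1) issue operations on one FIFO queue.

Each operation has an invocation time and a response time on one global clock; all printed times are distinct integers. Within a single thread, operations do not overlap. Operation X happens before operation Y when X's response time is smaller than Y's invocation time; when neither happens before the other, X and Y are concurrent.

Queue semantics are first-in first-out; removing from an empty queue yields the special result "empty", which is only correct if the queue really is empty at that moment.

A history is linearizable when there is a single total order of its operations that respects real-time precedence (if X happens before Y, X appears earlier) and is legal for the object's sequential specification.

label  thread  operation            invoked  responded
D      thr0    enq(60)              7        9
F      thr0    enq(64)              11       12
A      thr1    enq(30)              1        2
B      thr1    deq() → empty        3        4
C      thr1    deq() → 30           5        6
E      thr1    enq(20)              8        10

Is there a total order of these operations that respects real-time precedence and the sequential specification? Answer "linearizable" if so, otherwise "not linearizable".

the violation lands at event 4, B's response at time 4: events 1..3 linearize, events 1..4 do not
exhaustive check: the 2 completed FIFO queue ops admit one real-time order; illegal
take A, B: step 2 already fails, because B deq() → empty cannot occur there

not linearizable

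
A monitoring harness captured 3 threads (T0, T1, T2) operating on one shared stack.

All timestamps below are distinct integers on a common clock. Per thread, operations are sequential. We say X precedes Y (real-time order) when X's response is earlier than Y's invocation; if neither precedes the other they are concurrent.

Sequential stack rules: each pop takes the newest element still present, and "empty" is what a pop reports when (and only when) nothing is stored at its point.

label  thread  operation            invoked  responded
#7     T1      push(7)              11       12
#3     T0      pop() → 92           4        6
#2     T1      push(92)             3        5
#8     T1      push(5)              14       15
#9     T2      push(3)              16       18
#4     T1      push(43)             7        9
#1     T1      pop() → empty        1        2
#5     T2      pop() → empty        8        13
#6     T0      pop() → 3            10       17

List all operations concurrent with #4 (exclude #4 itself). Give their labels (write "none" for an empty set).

#5

overlap test against #4 [7,9]: concurrent iff the interval meets 7..9
#1 [1,2]: before
#2 [3,5]: before
#3 [4,6]: before
#5 [8,13]: concurrent
#6 [10,17]: after
#7 [11,12]: after
#8 [14,15]: after
#9 [16,18]: after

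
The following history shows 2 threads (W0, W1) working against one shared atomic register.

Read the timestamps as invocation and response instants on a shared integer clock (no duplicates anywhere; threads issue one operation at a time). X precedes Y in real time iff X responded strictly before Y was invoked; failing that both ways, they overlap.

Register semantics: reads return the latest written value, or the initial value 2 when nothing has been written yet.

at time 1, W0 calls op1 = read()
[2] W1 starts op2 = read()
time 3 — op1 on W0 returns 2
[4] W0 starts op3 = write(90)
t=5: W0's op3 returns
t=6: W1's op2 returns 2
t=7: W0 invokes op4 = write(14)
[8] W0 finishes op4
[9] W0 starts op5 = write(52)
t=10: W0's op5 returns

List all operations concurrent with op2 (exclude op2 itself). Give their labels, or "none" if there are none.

overlap test against op2 [2,6]: concurrent iff the interval meets 2..6
op1 [1,3]: concurrent
op3 [4,5]: concurrent
op4 [7,8]: after
op5 [9,10]: after

op1, op3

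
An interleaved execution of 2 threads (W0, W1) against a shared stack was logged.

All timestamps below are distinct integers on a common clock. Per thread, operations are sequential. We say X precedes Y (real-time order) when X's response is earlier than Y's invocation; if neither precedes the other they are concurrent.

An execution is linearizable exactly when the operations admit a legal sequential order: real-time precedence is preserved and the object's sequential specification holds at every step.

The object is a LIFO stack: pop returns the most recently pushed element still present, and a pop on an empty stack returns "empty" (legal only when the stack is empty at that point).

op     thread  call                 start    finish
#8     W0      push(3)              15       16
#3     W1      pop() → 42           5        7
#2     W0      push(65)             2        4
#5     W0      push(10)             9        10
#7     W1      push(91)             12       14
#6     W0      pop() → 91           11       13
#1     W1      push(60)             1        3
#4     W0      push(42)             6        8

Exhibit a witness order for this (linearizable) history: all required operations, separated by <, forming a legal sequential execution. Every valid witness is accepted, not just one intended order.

after step 1 (#1 push(60)): stack <60>
after step 2 (#2 push(65)): stack <60,65>
after step 3 (#4 push(42)): stack <60,65,42>
after step 4 (#3 pop() → 42): stack <60,65>
after step 5 (#5 push(10)): stack <60,65,10>
after step 6 (#7 push(91)): stack <60,65,10,91>
after step 7 (#6 pop() → 91): stack <60,65,10>
after step 8 (#8 push(3)): stack <60,65,10,3>

#1 < #2 < #4 < #3 < #5 < #7 < #6 < #8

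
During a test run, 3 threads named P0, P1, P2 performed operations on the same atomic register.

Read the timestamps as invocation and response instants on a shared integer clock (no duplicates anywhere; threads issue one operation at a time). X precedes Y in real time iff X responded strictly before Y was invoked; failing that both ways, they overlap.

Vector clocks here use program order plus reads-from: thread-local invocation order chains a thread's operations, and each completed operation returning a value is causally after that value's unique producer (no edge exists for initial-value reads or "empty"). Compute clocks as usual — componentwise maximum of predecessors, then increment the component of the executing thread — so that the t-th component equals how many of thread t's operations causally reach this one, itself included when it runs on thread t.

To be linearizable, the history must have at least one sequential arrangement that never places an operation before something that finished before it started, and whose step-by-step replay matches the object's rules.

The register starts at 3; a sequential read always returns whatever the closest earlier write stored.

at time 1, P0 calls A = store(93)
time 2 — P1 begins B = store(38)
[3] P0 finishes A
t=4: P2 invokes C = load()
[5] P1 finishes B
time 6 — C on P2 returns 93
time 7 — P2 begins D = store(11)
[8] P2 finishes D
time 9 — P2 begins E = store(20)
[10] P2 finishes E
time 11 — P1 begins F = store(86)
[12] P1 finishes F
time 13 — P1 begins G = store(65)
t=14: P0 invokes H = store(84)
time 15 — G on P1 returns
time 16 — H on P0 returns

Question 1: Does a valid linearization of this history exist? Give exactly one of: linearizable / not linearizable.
linearizable

witness order: A, C, B, D, E, F, G, H
step 1: A store(93) — value 93
step 2: C load() → 93 — value 93
step 3: B store(38) — value 38
step 4: D store(11) — value 11
step 5: E store(20) — value 20
step 6: F store(86) — value 86
step 7: G store(65) — value 65
step 8: H store(84) — value 84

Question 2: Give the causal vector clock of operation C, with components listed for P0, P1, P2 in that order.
(1, 0, 1)

no predecessors for B (invoked 2): P1 increments from zero → (0, 1, 0)
no predecessors for A (invoked 1): P0 increments from zero → (1, 0, 0)
from VC(B)=(0, 1, 0), F (invoked 11) maxes components and bumps P1 → (0, 2, 0)
from VC(A)=(1, 0, 0), C (invoked 4) maxes components and bumps P2 → (1, 0, 1)
from VC(A)=(1, 0, 0), H (invoked 14) maxes components and bumps P0 → (2, 0, 0)
from VC(F)=(0, 2, 0), G (invoked 13) maxes components and bumps P1 → (0, 3, 0)
from VC(C)=(1, 0, 1), D (invoked 7) maxes components and bumps P2 → (1, 0, 2)
from VC(D)=(1, 0, 2), E (invoked 9) maxes components and bumps P2 → (1, 0, 3)
target: VC(C) = (1, 0, 1)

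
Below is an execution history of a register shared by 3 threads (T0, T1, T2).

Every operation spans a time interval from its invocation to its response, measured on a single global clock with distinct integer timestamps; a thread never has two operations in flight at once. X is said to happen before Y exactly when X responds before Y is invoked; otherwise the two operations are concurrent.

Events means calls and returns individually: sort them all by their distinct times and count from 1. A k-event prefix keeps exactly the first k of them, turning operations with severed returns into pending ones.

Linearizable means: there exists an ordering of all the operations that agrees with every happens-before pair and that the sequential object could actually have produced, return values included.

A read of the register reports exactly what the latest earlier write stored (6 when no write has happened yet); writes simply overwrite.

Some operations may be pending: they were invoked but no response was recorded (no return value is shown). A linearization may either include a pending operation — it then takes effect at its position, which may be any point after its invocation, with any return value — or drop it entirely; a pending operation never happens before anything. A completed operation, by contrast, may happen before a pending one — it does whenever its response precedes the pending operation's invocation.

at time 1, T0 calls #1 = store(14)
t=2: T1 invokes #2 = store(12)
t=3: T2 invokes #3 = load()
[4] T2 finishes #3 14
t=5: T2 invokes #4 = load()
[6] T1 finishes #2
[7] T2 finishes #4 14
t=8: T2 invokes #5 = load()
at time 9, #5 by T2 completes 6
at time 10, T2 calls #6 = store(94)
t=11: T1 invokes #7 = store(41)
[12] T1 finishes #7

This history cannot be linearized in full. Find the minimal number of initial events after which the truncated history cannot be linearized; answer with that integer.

9

events 1..8 are linearizable, e.g. via #1, #3, #4, #2:
step 1: #1 store(14) (pending, included) — value 14
step 2: #3 load() → 14 — value 14
step 3: #4 load() → 14 — value 14
step 4: #2 store(12) — value 12
include event 9 — #5 responding at 9 — and every candidate order breaks
completion choices over the 1 pending operation (#1) were checked; none helps
for example #2, #3, #4, #5 (pending dropped) fails at step 2: #3 load() → 14 is not legal there
for example #3, #2, #4, #5 (pending dropped) fails at step 1: #3 load() → 14 is not legal there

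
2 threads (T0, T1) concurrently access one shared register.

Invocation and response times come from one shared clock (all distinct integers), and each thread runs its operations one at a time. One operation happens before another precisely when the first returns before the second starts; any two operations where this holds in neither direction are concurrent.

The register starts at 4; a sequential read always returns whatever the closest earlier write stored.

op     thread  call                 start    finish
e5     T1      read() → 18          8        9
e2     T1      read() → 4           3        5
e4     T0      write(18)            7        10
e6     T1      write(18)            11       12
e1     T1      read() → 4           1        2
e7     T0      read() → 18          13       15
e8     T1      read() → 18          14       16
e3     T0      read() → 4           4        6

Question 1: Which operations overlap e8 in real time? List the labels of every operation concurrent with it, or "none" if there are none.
Answer: e7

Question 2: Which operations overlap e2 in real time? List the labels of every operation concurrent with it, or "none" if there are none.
Answer: e3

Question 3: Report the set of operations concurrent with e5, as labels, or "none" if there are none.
Answer: e4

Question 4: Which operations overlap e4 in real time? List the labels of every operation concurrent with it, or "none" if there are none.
Answer: e5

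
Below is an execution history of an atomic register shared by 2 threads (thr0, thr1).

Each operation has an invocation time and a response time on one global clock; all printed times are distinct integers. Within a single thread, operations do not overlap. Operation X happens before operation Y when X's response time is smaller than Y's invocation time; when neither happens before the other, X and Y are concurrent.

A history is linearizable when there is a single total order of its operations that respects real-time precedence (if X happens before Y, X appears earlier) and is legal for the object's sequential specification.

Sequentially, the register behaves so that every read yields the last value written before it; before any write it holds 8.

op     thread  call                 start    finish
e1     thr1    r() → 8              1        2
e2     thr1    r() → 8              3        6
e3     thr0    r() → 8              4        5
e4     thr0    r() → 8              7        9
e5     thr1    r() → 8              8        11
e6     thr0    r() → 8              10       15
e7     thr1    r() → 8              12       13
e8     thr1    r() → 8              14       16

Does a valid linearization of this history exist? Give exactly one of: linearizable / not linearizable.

a witness: e1, e2, e3, e4, e5, e6, e7, e8
after step 1 (e1 r() → 8): value 8
after step 2 (e2 r() → 8): value 8
after step 3 (e3 r() → 8): value 8
after step 4 (e4 r() → 8): value 8
after step 5 (e5 r() → 8): value 8
after step 6 (e6 r() → 8): value 8
after step 7 (e7 r() → 8): value 8
after step 8 (e8 r() → 8): value 8

linearizable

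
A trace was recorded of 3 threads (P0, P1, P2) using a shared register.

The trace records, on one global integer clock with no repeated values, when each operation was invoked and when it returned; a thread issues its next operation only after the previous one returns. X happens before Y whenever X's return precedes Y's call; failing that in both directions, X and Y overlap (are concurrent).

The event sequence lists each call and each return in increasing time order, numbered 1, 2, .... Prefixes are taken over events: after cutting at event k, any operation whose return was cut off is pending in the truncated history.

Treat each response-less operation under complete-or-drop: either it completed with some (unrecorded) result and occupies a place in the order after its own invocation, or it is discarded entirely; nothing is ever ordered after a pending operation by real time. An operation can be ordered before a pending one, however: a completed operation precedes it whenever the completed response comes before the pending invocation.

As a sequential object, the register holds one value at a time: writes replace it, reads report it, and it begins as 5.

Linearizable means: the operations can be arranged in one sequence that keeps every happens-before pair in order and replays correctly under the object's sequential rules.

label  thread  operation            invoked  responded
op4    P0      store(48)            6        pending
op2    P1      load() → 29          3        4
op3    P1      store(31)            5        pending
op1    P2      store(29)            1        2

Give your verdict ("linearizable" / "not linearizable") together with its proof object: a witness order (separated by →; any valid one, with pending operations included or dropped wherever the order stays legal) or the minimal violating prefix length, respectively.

1. op1 store(29), leaving value 29
2. op2 load() → 29, leaving value 29

linearizable — witness: op1 → op2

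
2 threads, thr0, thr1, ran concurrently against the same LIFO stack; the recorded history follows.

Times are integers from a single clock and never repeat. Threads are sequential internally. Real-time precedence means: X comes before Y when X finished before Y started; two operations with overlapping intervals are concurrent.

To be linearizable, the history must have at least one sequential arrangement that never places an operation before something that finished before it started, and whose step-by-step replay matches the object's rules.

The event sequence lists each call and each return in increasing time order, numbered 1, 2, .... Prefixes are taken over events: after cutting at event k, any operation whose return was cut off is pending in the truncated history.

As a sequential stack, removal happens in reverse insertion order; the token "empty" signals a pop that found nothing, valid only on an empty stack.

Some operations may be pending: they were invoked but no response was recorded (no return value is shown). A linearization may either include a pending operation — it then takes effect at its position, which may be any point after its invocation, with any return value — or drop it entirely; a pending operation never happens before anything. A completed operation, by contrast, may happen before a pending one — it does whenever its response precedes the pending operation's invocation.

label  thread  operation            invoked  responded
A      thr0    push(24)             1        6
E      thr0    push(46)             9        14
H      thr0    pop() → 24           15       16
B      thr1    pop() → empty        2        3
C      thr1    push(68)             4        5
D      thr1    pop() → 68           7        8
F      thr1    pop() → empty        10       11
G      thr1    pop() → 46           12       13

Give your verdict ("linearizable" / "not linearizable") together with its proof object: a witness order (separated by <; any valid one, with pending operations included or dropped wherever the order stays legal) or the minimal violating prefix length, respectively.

prefix check: 1..10 passes, 1..11 fails once F's time-11 response joins
3 orders of the 5 completed LIFO stack ops respect real time; none is legal
including or dropping the 1 pending operation (E) in any combination fails
take A, B, C, D, F (pending dropped): step 2 already fails, because B pop() → empty cannot occur there
take B, A, C, D, F (pending dropped): step 5 already fails, because F pop() → empty cannot occur there

not linearizable — minimal violating prefix: 11 events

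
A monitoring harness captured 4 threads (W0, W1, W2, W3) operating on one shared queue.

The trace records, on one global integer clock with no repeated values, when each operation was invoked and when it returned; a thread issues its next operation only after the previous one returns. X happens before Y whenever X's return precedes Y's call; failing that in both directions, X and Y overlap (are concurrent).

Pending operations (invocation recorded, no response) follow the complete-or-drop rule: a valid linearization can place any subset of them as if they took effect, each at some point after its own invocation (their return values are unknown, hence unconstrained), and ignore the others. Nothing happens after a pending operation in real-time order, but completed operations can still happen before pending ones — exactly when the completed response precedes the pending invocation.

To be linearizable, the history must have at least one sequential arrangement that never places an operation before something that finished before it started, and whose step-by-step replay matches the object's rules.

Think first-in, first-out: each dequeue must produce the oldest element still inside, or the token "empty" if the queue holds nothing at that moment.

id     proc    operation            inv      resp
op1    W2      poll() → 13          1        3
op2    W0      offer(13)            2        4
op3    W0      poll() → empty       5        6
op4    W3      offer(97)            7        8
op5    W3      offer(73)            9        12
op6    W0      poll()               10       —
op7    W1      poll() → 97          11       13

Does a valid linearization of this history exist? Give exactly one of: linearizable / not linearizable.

one valid linearization: op2, op1, op3, op4, op5, op7
after step 1 (op2 offer(13)): queue <13>
after step 2 (op1 poll() → 13): queue <>
after step 3 (op3 poll() → empty): queue <>
after step 4 (op4 offer(97)): queue <97>
after step 5 (op5 offer(73)): queue <97,73>
after step 6 (op7 poll() → 97): queue <73>

linearizable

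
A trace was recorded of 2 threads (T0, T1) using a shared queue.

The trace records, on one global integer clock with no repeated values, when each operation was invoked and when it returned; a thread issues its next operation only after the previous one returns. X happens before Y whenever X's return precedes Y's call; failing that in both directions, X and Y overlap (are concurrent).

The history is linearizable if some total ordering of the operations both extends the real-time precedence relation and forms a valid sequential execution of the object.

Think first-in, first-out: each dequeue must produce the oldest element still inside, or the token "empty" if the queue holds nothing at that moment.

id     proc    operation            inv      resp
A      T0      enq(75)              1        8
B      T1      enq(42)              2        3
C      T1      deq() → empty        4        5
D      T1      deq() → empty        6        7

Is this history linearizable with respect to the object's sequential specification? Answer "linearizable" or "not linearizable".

not linearizable

the violation lands at event 5, C's response at time 5: events 1..4 linearize, events 1..5 do not
exactly one order of the 2 completed ops respects real time; the queue replay fails
completion choices over the 1 pending operation (A) were checked; none helps
one such order, B, C (pending dropped), breaks at step 2 where C deq() → empty is illegal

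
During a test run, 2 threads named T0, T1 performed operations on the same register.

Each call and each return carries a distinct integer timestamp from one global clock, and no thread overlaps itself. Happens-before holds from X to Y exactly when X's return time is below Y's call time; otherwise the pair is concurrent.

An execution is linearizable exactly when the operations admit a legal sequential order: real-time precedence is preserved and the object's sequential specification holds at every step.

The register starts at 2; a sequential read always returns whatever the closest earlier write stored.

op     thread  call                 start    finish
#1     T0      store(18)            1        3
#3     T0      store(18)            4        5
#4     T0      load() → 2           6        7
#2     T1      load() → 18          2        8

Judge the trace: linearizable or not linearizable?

prefix check: 1..6 passes, 1..7 fails once #4's time-7 response joins
the sole real-time-consistent order of 3 completed operations fails the register replay
include/drop combinations of the 1 pending operation (#2) were all tried; none helps
sample order #1, #3, #4 (pending dropped) stalls at step 3 — #4 load() → 2 has no legal effect

not linearizable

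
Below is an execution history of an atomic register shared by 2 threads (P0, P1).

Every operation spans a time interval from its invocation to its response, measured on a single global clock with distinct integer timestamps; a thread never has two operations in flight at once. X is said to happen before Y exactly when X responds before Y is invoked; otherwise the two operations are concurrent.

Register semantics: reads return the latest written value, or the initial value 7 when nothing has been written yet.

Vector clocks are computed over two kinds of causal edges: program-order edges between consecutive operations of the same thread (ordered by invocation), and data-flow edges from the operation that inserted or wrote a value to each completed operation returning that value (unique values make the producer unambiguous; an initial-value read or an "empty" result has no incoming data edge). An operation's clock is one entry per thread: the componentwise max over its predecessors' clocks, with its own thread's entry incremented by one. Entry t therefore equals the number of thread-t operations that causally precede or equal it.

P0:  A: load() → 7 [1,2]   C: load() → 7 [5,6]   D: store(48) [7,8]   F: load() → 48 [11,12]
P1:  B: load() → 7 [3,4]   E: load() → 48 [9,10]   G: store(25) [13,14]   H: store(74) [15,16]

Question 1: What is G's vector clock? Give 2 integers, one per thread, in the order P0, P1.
Answer: (3, 3)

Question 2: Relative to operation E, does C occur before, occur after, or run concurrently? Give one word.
Answer: before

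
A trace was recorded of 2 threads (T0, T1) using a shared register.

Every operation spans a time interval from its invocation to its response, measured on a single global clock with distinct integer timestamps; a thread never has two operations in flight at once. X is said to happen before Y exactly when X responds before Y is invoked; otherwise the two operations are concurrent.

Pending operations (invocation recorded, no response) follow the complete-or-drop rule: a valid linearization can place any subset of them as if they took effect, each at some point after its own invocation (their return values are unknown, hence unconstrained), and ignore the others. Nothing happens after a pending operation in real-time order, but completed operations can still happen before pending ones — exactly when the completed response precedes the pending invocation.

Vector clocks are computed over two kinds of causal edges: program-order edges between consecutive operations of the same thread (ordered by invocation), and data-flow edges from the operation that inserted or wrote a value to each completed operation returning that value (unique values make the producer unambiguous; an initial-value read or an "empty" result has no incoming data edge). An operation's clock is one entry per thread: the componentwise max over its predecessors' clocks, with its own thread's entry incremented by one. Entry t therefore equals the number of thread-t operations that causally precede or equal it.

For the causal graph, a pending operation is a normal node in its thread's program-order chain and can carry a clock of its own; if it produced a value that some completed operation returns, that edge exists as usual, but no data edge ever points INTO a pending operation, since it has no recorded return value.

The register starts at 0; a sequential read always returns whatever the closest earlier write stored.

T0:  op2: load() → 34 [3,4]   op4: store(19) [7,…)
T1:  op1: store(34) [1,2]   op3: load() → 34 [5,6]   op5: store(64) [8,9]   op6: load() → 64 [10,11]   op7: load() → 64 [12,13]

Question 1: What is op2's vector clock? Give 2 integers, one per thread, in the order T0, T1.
no predecessors for op1 (invoked 1): T1 increments from zero → (0, 1)
merge at op3 (invoked 5): VC(op1)=(0, 1), own-thread bump on T1 → (0, 2)
merge at op2 (invoked 3): VC(op1)=(0, 1), own-thread bump on T0 → (1, 1)
merge at op5 (invoked 8): VC(op3)=(0, 2), own-thread bump on T1 → (0, 3)
merge at op4 (invoked 7): VC(op2)=(1, 1), own-thread bump on T0 → (2, 1)
merge at op6 (invoked 10): VC(op5)=(0, 3), own-thread bump on T1 → (0, 4)
merge at op7 (invoked 12): VC(op5)=(0, 3), VC(op6)=(0, 4), own-thread bump on T1 → (0, 5)
target: VC(op2) = (1, 1)

(1, 1)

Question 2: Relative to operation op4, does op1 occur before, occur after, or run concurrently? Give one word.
op1 spans [1,2], op4 spans [7,…)
resp(op1)=2 < inv(op4)=7

before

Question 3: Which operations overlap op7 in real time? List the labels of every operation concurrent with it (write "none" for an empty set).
op7 runs from 12 to 13; window-overlapping ops are concurrent
op1 [1,2]: before
op2 [3,4]: before
op3 [5,6]: before
op4 [7,…): concurrent
op5 [8,9]: before
op6 [10,11]: before

op4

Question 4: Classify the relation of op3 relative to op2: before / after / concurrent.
op3 spans [5,6], op2 spans [3,4]
resp(op2)=4 < inv(op3)=5

after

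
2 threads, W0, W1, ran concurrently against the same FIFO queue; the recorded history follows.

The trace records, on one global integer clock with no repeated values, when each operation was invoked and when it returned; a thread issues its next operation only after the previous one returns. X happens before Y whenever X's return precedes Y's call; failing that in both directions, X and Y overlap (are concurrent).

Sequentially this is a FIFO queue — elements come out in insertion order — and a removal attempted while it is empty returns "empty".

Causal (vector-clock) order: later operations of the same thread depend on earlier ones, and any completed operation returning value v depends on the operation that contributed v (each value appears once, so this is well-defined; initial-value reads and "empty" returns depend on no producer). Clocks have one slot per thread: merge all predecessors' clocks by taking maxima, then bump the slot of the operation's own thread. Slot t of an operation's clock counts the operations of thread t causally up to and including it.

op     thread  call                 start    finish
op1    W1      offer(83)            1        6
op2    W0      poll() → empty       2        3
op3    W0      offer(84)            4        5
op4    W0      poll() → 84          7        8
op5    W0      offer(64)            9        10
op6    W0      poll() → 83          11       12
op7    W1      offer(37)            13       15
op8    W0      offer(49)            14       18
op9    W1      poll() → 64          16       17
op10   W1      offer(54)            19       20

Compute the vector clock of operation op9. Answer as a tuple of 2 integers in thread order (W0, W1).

(4, 3)

op1, invoked 1, has no incoming edges; only W1's bump applies → (0, 1)
op2, invoked 2, has no incoming edges; only W0's bump applies → (1, 0)
invoked at 13, op7 merges VC(op1)=(0, 1) and bumps W1's slot → (0, 2)
invoked at 4, op3 merges VC(op2)=(1, 0) and bumps W0's slot → (2, 0)
invoked at 7, op4 merges VC(op3)=(2, 0) and bumps W0's slot → (3, 0)
invoked at 9, op5 merges VC(op4)=(3, 0) and bumps W0's slot → (4, 0)
invoked at 11, op6 merges VC(op1)=(0, 1), VC(op5)=(4, 0) and bumps W0's slot → (5, 1)
invoked at 16, op9 merges VC(op5)=(4, 0), VC(op7)=(0, 2) and bumps W1's slot → (4, 3)
invoked at 14, op8 merges VC(op6)=(5, 1) and bumps W0's slot → (6, 1)
invoked at 19, op10 merges VC(op9)=(4, 3) and bumps W1's slot → (4, 4)
target: VC(op9) = (4, 3)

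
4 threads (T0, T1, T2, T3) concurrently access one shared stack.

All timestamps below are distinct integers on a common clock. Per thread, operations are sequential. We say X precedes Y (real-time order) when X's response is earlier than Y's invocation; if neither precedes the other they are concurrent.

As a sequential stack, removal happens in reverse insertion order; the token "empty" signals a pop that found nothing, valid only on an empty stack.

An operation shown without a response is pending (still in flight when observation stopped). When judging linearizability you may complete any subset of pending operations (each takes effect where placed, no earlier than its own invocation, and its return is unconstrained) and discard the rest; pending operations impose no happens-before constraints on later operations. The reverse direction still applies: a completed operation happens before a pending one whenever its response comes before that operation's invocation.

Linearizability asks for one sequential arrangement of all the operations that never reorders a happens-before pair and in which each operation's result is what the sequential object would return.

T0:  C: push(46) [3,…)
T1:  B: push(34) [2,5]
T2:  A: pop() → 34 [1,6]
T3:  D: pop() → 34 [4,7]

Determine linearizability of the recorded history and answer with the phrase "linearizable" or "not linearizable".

already the first 7 events (up to D's response at time 7) admit no linearization; the first 6 still do
6 orders of the 3 completed stack ops respect real time; none is legal
include/drop combinations of the 1 pending operation (C) were all tried; none helps
sample order A, B, D (pending dropped) stalls at step 1 — A pop() → 34 has no legal effect
sample order A, D, B (pending dropped) stalls at step 1 — A pop() → 34 has no legal effect

not linearizable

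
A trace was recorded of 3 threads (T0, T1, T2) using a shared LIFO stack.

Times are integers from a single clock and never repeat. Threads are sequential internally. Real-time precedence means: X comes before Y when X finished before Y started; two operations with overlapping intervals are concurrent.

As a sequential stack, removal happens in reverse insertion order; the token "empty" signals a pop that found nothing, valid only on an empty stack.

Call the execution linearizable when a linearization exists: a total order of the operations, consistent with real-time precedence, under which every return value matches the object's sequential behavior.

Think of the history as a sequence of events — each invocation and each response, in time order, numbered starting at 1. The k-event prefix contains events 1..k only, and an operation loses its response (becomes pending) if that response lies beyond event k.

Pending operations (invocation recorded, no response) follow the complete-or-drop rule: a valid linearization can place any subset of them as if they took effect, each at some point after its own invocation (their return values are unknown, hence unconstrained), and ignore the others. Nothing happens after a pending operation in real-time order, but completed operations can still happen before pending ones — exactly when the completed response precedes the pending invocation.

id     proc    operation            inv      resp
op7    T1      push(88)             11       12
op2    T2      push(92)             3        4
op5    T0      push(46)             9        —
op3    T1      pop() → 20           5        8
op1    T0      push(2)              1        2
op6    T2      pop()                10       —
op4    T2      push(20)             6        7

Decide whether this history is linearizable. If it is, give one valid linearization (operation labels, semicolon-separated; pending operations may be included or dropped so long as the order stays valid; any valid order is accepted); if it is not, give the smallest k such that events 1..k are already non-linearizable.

linearizable — witness: op1; op2; op4; op3; op5; op6; op7

step 1: op1 push(2) — stack <2>
step 2: op2 push(92) — stack <2,92>
step 3: op4 push(20) — stack <2,92,20>
step 4: op3 pop() → 20 — stack <2,92>
step 5: op5 push(46) (pending, included) — stack <2,92,46>
step 6: op6 pop() (pending, included) — stack <2,92>
step 7: op7 push(88) — stack <2,92,88>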